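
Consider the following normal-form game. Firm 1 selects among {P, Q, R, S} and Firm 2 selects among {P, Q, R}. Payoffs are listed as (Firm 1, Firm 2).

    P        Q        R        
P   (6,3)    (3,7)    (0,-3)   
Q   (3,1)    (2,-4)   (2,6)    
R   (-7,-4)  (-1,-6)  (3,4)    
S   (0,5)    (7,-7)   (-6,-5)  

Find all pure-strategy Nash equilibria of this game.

(R, R)

Find each player's best response to every opponent strategy; NE are the intersections.
Firm 1's best responses — vs P: P (payoff 6); vs Q: S (payoff 7); vs R: R (payoff 3).
Firm 2's best responses — vs P: Q (payoff 7); vs Q: R (payoff 6); vs R: R (payoff 4); vs S: P (payoff 5).
The only mutual best response is (R, R); neither player gains by switching there.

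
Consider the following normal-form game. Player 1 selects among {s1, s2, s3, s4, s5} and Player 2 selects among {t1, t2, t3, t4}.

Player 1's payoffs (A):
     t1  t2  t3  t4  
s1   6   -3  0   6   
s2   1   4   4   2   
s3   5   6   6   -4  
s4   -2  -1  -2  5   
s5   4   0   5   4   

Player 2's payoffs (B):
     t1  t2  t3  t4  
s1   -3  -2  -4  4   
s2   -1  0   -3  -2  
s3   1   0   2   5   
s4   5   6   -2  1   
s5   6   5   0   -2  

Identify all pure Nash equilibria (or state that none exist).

(s1, t4)

Find each player's best response to every opponent strategy; NE are the intersections.
Player 1's best responses — vs t1: s1 (payoff 6); vs t2: s3 (payoff 6); vs t3: s3 (payoff 6); vs t4: s1 (payoff 6).
Player 2's best responses — vs s1: t4 (payoff 4); vs s2: t2 (payoff 0); vs s3: t4 (payoff 5); vs s4: t2 (payoff 6); vs s5: t1 (payoff 6).
The only mutual best response is (s1, t4); neither player gains by switching there.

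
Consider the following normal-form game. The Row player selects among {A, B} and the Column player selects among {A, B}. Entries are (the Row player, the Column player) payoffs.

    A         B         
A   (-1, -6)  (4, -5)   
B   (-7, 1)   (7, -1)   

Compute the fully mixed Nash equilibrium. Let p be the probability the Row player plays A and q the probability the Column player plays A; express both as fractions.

In a mixed NE each player is indifferent between their pure strategies, so the opponent's mix sets the indifference.
The Column player indifferent between A and B: p·(-6) + (1−p)·1 = p·(-5) + (1−p)·(-1) ⟹ 1 + (-7)p = (-1) + (-4)p ⟹ p = 2/3.
The Row player indifferent between A and B: q·(-1) + (1−q)·4 = q·(-7) + (1−q)·7 ⟹ 4 + (-5)q = 7 + (-14)q ⟹ q = 1/3.

p = 2/3, q = 1/3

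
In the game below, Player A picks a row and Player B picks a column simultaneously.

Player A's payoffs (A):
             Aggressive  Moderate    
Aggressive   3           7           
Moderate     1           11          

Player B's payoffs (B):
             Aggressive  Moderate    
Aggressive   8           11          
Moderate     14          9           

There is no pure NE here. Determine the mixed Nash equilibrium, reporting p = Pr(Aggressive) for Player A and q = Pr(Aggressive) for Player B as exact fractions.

p = 5/8, q = 2/3

Each player's mixing probability is pinned down by making the *other* player indifferent.
Player B indifferent between Aggressive and Moderate: p·8 + (1−p)·14 = p·11 + (1−p)·9 ⟹ 14 + (-6)p = 9 + 2p ⟹ p = 5/8.
Player A indifferent between Aggressive and Moderate: q·3 + (1−q)·7 = q·1 + (1−q)·11 ⟹ 7 + (-4)q = 11 + (-10)q ⟹ q = 2/3.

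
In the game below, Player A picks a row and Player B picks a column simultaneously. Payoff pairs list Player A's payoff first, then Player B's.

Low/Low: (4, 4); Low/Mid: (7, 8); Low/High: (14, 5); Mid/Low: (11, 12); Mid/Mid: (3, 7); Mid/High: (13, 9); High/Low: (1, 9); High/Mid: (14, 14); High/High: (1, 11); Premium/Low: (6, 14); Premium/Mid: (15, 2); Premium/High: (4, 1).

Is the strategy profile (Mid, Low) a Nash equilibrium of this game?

Holding Player B at Low: Player A gets 11 from Mid, versus 4 from Low, 1 from High, 6 from Premium. No profitable deviation for Player A.
Holding Player A at Mid: Player B gets 12 from Low, versus 7 from Mid, 9 from High. No profitable deviation for Player B either.

Yes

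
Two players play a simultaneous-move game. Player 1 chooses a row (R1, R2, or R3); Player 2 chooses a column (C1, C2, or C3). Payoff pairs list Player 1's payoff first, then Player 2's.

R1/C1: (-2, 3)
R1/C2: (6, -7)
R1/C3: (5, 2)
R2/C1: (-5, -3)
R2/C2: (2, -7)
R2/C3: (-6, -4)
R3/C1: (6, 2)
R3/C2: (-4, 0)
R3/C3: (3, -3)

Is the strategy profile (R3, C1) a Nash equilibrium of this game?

Yes

Holding Player 2 at C1: Player 1 gets 6 from R3, versus -2 from R1, -5 from R2. No profitable deviation for Player 1.
Holding Player 1 at R3: Player 2 gets 2 from C1, versus 0 from C2, -3 from C3. No profitable deviation for Player 2 either.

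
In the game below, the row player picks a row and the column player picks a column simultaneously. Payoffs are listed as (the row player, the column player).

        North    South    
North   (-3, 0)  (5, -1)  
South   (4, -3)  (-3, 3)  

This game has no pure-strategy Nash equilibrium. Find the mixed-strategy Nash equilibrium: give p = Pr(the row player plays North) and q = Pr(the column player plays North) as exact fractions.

p = 6/7, q = 8/15

In a mixed NE each player is indifferent between their pure strategies, so the opponent's mix sets the indifference.
The column player indifferent between North and South: p·0 + (1−p)·(-3) = p·(-1) + (1−p)·3 ⟹ (-3) + 3p = 3 + (-4)p ⟹ p = 6/7.
The row player indifferent between North and South: q·(-3) + (1−q)·5 = q·4 + (1−q)·(-3) ⟹ 5 + (-8)q = (-3) + 7q ⟹ q = 8/15.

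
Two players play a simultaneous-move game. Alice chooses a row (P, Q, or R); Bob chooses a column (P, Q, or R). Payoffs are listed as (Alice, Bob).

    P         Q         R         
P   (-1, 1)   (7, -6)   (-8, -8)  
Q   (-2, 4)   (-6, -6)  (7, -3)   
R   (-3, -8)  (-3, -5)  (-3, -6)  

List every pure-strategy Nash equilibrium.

Check mutual best responses: a cell is a NE iff neither player can gain by unilaterally deviating.
Alice's best responses — vs P: P (payoff -1); vs Q: P (payoff 7); vs R: Q (payoff 7).
Bob's best responses — vs P: P (payoff 1); vs Q: P (payoff 4); vs R: Q (payoff -5).
The only mutual best response is (P, P); neither player gains by switching there.

(P, P)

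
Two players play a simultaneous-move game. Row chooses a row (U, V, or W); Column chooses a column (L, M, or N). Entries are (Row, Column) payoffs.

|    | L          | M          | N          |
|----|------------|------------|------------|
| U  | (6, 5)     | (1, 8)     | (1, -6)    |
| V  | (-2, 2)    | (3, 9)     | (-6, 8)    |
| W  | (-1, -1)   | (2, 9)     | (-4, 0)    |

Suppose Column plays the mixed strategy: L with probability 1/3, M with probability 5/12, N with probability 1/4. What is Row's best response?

Compute Row's expected payoff from each pure strategy against the given mix.
U: (1/3)·6 + (5/12)·1 + (1/4)·1 = 8/3
V: (1/3)·(-2) + (5/12)·3 + (1/4)·(-6) = -11/12
W: (1/3)·(-1) + (5/12)·2 + (1/4)·(-4) = -1/2
Highest expected payoff is 8/3, from U.

U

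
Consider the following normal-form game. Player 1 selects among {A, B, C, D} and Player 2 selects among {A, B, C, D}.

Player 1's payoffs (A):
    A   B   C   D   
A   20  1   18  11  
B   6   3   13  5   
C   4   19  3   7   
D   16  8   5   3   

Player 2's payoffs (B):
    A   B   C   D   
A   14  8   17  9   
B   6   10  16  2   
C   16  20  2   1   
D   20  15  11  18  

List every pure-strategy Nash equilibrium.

Find each player's best response to every opponent strategy; NE are the intersections.
Player 1's best responses — vs A: A (payoff 20); vs B: C (payoff 19); vs C: A (payoff 18); vs D: A (payoff 11).
Player 2's best responses — vs A: C (payoff 17); vs B: C (payoff 16); vs C: B (payoff 20); vs D: A (payoff 20).
Mutual best responses occur at (A, C) and (C, B); at each, neither player gains by switching.

(A, C) and (C, B)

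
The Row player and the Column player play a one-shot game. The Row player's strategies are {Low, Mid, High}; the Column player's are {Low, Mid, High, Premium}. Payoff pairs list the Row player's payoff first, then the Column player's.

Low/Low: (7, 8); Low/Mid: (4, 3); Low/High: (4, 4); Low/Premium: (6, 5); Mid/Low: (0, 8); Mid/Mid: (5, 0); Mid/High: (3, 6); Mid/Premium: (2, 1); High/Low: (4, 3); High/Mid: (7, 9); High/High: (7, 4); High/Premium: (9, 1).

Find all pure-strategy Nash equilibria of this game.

Check mutual best responses: a cell is a NE iff neither player can gain by unilaterally deviating.
The Row player's best responses — vs Low: Low (payoff 7); vs Mid: High (payoff 7); vs High: High (payoff 7); vs Premium: High (payoff 9).
The Column player's best responses — vs Low: Low (payoff 8); vs Mid: Low (payoff 8); vs High: Mid (payoff 9).
Mutual best responses occur at (Low, Low) and (High, Mid); at each, neither player gains by switching.

(Low, Low) and (High, Mid)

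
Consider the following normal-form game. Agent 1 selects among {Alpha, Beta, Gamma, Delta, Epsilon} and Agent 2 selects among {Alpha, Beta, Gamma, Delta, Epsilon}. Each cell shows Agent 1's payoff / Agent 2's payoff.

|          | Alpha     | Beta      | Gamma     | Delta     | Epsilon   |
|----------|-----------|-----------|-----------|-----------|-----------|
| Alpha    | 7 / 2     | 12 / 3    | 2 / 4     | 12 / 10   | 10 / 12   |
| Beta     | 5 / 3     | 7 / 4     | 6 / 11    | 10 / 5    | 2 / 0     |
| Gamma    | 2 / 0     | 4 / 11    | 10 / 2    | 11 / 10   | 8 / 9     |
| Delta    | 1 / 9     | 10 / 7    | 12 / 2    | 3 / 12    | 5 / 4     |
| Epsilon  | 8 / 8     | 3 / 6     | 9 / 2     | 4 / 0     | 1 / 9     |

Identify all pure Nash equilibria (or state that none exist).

(Alpha, Epsilon)

A profile is a Nash equilibrium when each player is best-responding to the other.
Agent 1's best responses — vs Alpha: Epsilon (payoff 8); vs Beta: Alpha (payoff 12); vs Gamma: Delta (payoff 12); vs Delta: Alpha (payoff 12); vs Epsilon: Alpha (payoff 10).
Agent 2's best responses — vs Alpha: Epsilon (payoff 12); vs Beta: Gamma (payoff 11); vs Gamma: Beta (payoff 11); vs Delta: Delta (payoff 12); vs Epsilon: Epsilon (payoff 9).
The only mutual best response is (Alpha, Epsilon); neither player gains by switching there.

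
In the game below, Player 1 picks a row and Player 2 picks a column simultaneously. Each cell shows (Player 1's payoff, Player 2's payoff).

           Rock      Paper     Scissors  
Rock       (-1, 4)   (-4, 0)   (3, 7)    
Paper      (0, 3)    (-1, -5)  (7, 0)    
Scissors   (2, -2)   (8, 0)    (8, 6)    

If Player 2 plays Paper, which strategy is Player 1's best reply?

Scissors

With Player 2 fixed at Paper, Player 1's payoffs are: Rock → -4, Paper → -1, Scissors → 8.
The maximum is 8, achieved by Scissors.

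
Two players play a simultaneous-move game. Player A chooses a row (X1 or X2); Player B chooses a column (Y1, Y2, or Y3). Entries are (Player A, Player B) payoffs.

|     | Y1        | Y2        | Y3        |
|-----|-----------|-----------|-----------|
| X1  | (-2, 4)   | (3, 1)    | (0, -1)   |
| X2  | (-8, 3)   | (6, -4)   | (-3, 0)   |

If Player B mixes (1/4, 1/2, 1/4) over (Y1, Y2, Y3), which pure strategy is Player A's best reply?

Player A's best reply maximizes expected payoff against the mix.
X1: (1/4)·(-2) + (1/2)·3 + (1/4)·0 = 1
X2: (1/4)·(-8) + (1/2)·6 + (1/4)·(-3) = 1/4
Highest expected payoff is 1, from X1.

X1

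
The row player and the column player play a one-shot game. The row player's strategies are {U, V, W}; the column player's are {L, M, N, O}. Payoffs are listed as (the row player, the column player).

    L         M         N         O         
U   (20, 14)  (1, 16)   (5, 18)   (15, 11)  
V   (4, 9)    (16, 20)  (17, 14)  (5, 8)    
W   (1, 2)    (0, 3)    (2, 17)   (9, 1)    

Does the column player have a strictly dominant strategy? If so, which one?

Check whether one of the column player's strategies beats all alternatives regardless of what the opponent does.
L is not dominant: against U, M gives 16 > 14.
M is not dominant: against U, N gives 18 > 16.
N is not dominant: against V, M gives 20 > 14.
O is not dominant: against U, L gives 14 > 11.
No single strategy is best against every opponent action.

None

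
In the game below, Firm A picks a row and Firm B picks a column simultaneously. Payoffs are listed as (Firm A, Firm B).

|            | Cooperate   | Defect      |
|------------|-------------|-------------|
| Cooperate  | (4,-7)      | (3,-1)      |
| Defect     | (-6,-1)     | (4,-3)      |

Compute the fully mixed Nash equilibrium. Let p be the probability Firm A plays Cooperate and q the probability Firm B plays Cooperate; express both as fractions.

p = 1/4, q = 1/11

Each player's mixing probability is pinned down by making the *other* player indifferent.
Firm B indifferent between Cooperate and Defect: p·(-7) + (1−p)·(-1) = p·(-1) + (1−p)·(-3) ⟹ (-1) + (-6)p = (-3) + 2p ⟹ p = 1/4.
Firm A indifferent between Cooperate and Defect: q·4 + (1−q)·3 = q·(-6) + (1−q)·4 ⟹ 3 + 1q = 4 + (-10)q ⟹ q = 1/11.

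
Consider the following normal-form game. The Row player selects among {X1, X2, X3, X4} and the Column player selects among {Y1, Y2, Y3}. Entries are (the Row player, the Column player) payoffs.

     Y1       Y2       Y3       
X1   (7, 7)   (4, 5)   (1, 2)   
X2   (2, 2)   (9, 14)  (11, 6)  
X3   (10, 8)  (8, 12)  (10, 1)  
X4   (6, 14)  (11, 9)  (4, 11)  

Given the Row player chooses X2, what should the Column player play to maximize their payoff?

With the Row player fixed at X2, the Column player's payoffs are: Y1 → 2, Y2 → 14, Y3 → 6.
The maximum is 14, achieved by Y2.

Y2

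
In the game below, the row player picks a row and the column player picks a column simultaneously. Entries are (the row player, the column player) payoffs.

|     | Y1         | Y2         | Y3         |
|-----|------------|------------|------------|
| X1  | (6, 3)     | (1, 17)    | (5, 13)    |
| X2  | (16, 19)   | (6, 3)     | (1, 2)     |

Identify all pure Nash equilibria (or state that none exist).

(X2, Y1)

Find each player's best response to every opponent strategy; NE are the intersections.
The row player's best responses — vs Y1: X2 (payoff 16); vs Y2: X2 (payoff 6); vs Y3: X1 (payoff 5).
The column player's best responses — vs X1: Y2 (payoff 17); vs X2: Y1 (payoff 19).
The only mutual best response is (X2, Y1); neither player gains by switching there.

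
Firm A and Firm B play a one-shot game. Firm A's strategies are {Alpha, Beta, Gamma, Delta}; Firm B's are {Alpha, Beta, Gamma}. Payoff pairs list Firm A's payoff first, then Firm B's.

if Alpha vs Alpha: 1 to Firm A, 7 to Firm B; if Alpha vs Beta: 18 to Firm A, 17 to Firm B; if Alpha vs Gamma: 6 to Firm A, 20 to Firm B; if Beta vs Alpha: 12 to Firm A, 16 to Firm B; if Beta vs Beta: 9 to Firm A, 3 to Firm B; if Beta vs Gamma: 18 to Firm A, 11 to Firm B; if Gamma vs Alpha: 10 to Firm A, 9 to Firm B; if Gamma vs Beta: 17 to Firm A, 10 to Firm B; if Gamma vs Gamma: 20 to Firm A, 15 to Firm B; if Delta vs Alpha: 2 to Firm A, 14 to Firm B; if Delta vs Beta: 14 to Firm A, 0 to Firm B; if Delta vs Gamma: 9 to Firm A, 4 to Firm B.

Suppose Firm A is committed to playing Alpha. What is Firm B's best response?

Gamma

With Firm A fixed at Alpha, Firm B's payoffs are: Alpha → 7, Beta → 17, Gamma → 20.
The maximum is 20, achieved by Gamma.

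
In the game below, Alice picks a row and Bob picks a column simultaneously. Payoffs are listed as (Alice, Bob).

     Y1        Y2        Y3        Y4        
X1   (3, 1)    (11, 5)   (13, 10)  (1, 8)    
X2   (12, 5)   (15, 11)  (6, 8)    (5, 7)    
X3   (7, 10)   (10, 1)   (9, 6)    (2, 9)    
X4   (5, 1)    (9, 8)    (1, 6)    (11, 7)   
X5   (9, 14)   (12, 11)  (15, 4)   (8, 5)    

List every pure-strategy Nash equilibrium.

A profile is a Nash equilibrium when each player is best-responding to the other.
Alice's best responses — vs Y1: X2 (payoff 12); vs Y2: X2 (payoff 15); vs Y3: X5 (payoff 15); vs Y4: X4 (payoff 11).
Bob's best responses — vs X1: Y3 (payoff 10); vs X2: Y2 (payoff 11); vs X3: Y1 (payoff 10); vs X4: Y2 (payoff 8); vs X5: Y1 (payoff 14).
The only mutual best response is (X2, Y2); neither player gains by switching there.

(X2, Y2)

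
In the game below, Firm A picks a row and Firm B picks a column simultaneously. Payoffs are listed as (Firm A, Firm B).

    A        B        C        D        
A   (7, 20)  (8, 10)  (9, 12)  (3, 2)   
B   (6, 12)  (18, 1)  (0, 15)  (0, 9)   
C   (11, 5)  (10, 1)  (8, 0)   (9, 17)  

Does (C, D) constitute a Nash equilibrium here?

Holding Firm B at D: Firm A gets 9 from C, versus 3 from A, 0 from B. No profitable deviation for Firm A.
Holding Firm A at C: Firm B gets 17 from D, versus 5 from A, 1 from B, 0 from C. No profitable deviation for Firm B either.

Yes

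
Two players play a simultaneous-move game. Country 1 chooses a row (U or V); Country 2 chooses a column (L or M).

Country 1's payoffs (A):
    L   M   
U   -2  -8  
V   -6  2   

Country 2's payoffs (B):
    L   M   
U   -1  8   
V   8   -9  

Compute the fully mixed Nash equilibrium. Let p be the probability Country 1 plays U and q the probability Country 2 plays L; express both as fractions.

p = 17/26, q = 5/7

Each player's mixing probability is pinned down by making the *other* player indifferent.
Country 2 indifferent between L and M: p·(-1) + (1−p)·8 = p·8 + (1−p)·(-9) ⟹ 8 + (-9)p = (-9) + 17p ⟹ p = 17/26.
Country 1 indifferent between U and V: q·(-2) + (1−q)·(-8) = q·(-6) + (1−q)·2 ⟹ (-8) + 6q = 2 + (-8)q ⟹ q = 5/7.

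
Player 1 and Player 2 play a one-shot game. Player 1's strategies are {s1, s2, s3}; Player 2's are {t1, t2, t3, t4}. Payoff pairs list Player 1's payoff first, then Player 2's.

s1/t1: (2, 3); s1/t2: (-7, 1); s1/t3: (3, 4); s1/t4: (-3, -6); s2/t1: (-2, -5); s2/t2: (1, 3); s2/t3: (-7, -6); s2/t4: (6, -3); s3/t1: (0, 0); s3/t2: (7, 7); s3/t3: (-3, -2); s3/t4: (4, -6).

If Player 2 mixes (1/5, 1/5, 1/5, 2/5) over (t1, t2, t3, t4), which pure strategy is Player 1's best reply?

Compute Player 1's expected payoff from each pure strategy against the given mix.
s1: (1/5)·2 + (1/5)·(-7) + (1/5)·3 + (2/5)·(-3) = -8/5
s2: (1/5)·(-2) + (1/5)·1 + (1/5)·(-7) + (2/5)·6 = 4/5
s3: (1/5)·0 + (1/5)·7 + (1/5)·(-3) + (2/5)·4 = 12/5
Highest expected payoff is 12/5, from s3.

s3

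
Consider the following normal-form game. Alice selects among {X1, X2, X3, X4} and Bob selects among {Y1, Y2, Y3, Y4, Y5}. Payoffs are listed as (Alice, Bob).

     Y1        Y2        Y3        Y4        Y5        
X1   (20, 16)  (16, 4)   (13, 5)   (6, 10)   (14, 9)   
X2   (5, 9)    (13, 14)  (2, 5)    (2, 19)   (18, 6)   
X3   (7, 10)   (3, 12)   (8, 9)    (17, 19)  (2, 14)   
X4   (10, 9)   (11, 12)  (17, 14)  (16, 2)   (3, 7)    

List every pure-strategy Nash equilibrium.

Check mutual best responses: a cell is a NE iff neither player can gain by unilaterally deviating.
Alice's best responses — vs Y1: X1 (payoff 20); vs Y2: X1 (payoff 16); vs Y3: X4 (payoff 17); vs Y4: X3 (payoff 17); vs Y5: X2 (payoff 18).
Bob's best responses — vs X1: Y1 (payoff 16); vs X2: Y4 (payoff 19); vs X3: Y4 (payoff 19); vs X4: Y3 (payoff 14).
Mutual best responses occur at (X1, Y1), (X3, Y4), and (X4, Y3); at each, neither player gains by switching.

(X1, Y1), (X3, Y4), and (X4, Y3)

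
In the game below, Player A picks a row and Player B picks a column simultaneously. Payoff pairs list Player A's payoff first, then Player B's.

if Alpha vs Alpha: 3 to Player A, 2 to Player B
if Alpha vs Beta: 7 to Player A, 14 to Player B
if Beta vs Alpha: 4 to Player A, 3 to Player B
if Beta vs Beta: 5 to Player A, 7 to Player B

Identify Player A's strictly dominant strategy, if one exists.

None

Check whether one of Player A's strategies beats all alternatives regardless of what the opponent does.
Alpha is not dominant: against Alpha, Beta gives 4 > 3.
Beta is not dominant: against Beta, Alpha gives 7 > 5.
No single strategy is best against every opponent action.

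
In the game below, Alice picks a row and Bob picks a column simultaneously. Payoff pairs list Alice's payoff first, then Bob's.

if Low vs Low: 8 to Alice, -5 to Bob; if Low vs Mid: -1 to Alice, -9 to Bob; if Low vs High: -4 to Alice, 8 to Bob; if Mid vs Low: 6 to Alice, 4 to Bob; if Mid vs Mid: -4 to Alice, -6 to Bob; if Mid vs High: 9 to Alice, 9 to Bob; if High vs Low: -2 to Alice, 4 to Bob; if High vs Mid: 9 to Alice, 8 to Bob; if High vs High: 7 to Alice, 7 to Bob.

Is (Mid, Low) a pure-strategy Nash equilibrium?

Holding Bob at Low: Alice gets 6 from Mid but could get 8 by switching to Low. Alice has a profitable deviation.

No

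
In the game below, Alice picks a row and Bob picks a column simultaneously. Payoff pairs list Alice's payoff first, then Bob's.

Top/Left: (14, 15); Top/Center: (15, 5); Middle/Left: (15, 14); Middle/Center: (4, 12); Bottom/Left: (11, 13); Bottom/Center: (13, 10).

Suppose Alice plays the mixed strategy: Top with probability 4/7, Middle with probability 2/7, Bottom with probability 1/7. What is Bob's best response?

Left

Bob's best reply maximizes expected payoff against the mix.
Left: (4/7)·15 + (2/7)·14 + (1/7)·13 = 101/7
Center: (4/7)·5 + (2/7)·12 + (1/7)·10 = 54/7
Highest expected payoff is 101/7, from Left.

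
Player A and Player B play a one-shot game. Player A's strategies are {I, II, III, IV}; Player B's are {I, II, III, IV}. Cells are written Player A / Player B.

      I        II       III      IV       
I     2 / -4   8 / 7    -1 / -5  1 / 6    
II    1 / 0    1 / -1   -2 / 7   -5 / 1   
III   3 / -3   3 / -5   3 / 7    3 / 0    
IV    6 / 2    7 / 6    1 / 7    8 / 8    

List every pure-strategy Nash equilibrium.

Find each player's best response to every opponent strategy; NE are the intersections.
Player A's best responses — vs I: IV (payoff 6); vs II: I (payoff 8); vs III: III (payoff 3); vs IV: IV (payoff 8).
Player B's best responses — vs I: II (payoff 7); vs II: III (payoff 7); vs III: III (payoff 7); vs IV: IV (payoff 8).
Mutual best responses occur at (I, II), (III, III), and (IV, IV); at each, neither player gains by switching.

(I, II), (III, III), and (IV, IV)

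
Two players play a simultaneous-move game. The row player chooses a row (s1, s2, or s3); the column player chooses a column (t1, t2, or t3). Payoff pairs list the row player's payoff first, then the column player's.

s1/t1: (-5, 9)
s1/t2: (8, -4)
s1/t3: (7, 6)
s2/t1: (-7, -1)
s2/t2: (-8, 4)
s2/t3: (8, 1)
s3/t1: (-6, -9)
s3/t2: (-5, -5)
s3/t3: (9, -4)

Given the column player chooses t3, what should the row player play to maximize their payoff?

With the column player fixed at t3, the row player's payoffs are: s1 → 7, s2 → 8, s3 → 9.
The maximum is 9, achieved by s3.

s3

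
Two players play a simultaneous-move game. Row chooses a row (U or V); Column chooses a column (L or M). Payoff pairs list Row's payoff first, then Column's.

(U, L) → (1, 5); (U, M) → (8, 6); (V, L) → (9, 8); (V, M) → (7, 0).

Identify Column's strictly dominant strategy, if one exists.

No strictly dominant strategy

A strategy is strictly dominant if it gives Column a strictly higher payoff than every other strategy, against every choice by the opponent.
L is not dominant: against U, M gives 6 > 5.
M is not dominant: against V, L gives 8 > 0.
No single strategy is best against every opponent action.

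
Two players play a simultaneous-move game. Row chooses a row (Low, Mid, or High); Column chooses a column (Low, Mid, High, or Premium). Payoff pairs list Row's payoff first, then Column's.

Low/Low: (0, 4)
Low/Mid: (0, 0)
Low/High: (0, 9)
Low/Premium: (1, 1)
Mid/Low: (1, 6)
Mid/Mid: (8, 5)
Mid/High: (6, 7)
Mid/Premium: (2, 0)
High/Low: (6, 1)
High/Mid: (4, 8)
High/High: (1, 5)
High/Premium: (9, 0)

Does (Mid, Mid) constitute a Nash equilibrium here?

No

Holding Column at Mid: Row gets 8 from Mid, versus 0 from Low, 4 from High. No profitable deviation for Row.
Holding Row at Mid: Column gets 5 from Mid but could get 7 by switching to High. Column has a profitable deviation.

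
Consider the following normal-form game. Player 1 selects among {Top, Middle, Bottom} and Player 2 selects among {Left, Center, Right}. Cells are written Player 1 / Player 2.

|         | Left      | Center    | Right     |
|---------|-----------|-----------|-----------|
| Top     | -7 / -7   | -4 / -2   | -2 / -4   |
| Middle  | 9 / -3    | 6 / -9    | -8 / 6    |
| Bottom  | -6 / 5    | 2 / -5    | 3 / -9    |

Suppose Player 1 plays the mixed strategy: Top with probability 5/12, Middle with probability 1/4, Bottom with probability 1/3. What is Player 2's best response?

Left

Player 2's best reply maximizes expected payoff against the mix.
Left: (5/12)·(-7) + (1/4)·(-3) + (1/3)·5 = -2
Center: (5/12)·(-2) + (1/4)·(-9) + (1/3)·(-5) = -19/4
Right: (5/12)·(-4) + (1/4)·6 + (1/3)·(-9) = -19/6
Highest expected payoff is -2, from Left.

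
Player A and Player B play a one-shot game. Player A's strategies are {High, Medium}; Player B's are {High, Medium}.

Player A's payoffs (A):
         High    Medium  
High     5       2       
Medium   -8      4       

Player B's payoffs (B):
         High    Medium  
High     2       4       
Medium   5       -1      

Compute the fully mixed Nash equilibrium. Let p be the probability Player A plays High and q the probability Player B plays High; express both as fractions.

p = 3/4, q = 2/15

Each player's mixing probability is pinned down by making the *other* player indifferent.
Player B indifferent between High and Medium: p·2 + (1−p)·5 = p·4 + (1−p)·(-1) ⟹ 5 + (-3)p = (-1) + 5p ⟹ p = 3/4.
Player A indifferent between High and Medium: q·5 + (1−q)·2 = q·(-8) + (1−q)·4 ⟹ 2 + 3q = 4 + (-12)q ⟹ q = 2/15.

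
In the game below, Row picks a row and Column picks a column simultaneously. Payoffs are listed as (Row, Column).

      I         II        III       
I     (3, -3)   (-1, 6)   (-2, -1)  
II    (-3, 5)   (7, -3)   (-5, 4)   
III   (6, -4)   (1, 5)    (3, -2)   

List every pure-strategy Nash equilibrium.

Find each player's best response to every opponent strategy; NE are the intersections.
Row's best responses — vs I: III (payoff 6); vs II: II (payoff 7); vs III: III (payoff 3).
Column's best responses — vs I: II (payoff 6); vs II: I (payoff 5); vs III: II (payoff 5).
No cell has both players best-responding. For instance, Row's best reply to I is III, but against III Column prefers II over I.

None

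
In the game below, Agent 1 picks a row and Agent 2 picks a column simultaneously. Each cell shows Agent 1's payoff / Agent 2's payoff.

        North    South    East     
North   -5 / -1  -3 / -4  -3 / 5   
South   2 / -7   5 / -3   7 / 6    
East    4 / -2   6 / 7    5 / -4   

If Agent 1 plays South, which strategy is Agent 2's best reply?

With Agent 1 fixed at South, Agent 2's payoffs are: North → -7, South → -3, East → 6.
The maximum is 6, achieved by East.

East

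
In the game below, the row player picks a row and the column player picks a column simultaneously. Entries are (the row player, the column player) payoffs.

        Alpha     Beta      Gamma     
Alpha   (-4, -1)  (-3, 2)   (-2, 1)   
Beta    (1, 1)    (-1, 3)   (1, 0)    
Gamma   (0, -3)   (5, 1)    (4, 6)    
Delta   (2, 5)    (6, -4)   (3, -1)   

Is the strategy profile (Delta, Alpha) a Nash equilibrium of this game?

Yes

Holding the column player at Alpha: the row player gets 2 from Delta, versus -4 from Alpha, 1 from Beta, 0 from Gamma. No profitable deviation for the row player.
Holding the row player at Delta: the column player gets 5 from Alpha, versus -4 from Beta, -1 from Gamma. No profitable deviation for the column player either.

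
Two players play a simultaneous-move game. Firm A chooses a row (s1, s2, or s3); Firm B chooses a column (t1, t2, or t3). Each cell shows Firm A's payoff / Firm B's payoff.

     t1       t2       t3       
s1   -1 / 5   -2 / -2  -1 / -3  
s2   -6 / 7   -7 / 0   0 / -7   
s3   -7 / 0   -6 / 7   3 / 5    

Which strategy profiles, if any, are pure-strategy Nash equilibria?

Find each player's best response to every opponent strategy; NE are the intersections.
Firm A's best responses — vs t1: s1 (payoff -1); vs t2: s1 (payoff -2); vs t3: s3 (payoff 3).
Firm B's best responses — vs s1: t1 (payoff 5); vs s2: t1 (payoff 7); vs s3: t2 (payoff 7).
The only mutual best response is (s1, t1); neither player gains by switching there.

(s1, t1)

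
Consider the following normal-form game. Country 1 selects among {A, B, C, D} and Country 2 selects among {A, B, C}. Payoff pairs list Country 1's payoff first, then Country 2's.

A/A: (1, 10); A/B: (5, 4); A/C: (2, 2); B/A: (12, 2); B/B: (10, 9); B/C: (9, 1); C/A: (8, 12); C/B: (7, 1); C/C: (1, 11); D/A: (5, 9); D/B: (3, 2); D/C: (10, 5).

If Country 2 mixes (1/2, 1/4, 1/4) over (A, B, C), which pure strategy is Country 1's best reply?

Country 1's best reply maximizes expected payoff against the mix.
A: (1/2)·1 + (1/4)·5 + (1/4)·2 = 9/4
B: (1/2)·12 + (1/4)·10 + (1/4)·9 = 43/4
C: (1/2)·8 + (1/4)·7 + (1/4)·1 = 6
D: (1/2)·5 + (1/4)·3 + (1/4)·10 = 23/4
Highest expected payoff is 43/4, from B.

B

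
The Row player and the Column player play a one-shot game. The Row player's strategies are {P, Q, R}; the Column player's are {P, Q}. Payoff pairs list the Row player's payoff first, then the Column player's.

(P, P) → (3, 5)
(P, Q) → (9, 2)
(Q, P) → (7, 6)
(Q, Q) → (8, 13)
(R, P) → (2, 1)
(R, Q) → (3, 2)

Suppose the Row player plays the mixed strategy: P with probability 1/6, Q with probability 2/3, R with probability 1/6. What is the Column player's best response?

Compute the Column player's expected payoff from each pure strategy against the given mix.
P: (1/6)·5 + (2/3)·6 + (1/6)·1 = 5
Q: (1/6)·2 + (2/3)·13 + (1/6)·2 = 28/3
Highest expected payoff is 28/3, from Q.

Q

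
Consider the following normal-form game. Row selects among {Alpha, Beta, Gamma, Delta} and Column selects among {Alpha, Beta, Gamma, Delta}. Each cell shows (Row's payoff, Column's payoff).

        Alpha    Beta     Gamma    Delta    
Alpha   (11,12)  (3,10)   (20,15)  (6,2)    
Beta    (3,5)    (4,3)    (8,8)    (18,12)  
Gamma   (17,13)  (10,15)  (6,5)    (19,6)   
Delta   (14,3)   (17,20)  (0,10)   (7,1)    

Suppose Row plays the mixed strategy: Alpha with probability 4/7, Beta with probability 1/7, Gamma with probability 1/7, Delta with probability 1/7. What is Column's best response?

Gamma

Compute Column's expected payoff from each pure strategy against the given mix.
Alpha: (4/7)·12 + (1/7)·5 + (1/7)·13 + (1/7)·3 = 69/7
Beta: (4/7)·10 + (1/7)·3 + (1/7)·15 + (1/7)·20 = 78/7
Gamma: (4/7)·15 + (1/7)·8 + (1/7)·5 + (1/7)·10 = 83/7
Delta: (4/7)·2 + (1/7)·12 + (1/7)·6 + (1/7)·1 = 27/7
Highest expected payoff is 83/7, from Gamma.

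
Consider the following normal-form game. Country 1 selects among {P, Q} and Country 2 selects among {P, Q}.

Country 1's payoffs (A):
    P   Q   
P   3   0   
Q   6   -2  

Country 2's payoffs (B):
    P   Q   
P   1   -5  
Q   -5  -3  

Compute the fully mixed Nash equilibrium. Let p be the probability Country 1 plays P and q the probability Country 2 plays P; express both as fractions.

In a mixed NE each player is indifferent between their pure strategies, so the opponent's mix sets the indifference.
Country 2 indifferent between P and Q: p·1 + (1−p)·(-5) = p·(-5) + (1−p)·(-3) ⟹ (-5) + 6p = (-3) + (-2)p ⟹ p = 1/4.
Country 1 indifferent between P and Q: q·3 + (1−q)·0 = q·6 + (1−q)·(-2) ⟹ 0 + 3q = (-2) + 8q ⟹ q = 2/5.

p = 1/4, q = 2/5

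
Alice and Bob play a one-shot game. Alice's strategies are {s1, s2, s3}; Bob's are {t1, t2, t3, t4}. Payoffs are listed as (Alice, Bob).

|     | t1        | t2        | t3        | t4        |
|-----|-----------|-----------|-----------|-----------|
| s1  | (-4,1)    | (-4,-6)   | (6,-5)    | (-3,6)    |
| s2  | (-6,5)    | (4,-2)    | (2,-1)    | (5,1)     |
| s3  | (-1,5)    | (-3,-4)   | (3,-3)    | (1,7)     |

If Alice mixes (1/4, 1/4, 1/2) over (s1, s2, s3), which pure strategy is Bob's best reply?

t4

Bob's best reply maximizes expected payoff against the mix.
t1: (1/4)·1 + (1/4)·5 + (1/2)·5 = 4
t2: (1/4)·(-6) + (1/4)·(-2) + (1/2)·(-4) = -4
t3: (1/4)·(-5) + (1/4)·(-1) + (1/2)·(-3) = -3
t4: (1/4)·6 + (1/4)·1 + (1/2)·7 = 21/4
Highest expected payoff is 21/4, from t4.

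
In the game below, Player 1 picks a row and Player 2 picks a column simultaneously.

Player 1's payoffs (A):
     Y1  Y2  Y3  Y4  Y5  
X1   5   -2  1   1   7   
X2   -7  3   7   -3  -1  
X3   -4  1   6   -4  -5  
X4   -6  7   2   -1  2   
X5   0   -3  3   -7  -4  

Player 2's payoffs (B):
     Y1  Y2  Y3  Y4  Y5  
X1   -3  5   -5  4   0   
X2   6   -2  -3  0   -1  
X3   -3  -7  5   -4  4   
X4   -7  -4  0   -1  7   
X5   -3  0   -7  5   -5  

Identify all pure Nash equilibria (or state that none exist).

There is no pure-strategy Nash equilibrium

Find each player's best response to every opponent strategy; NE are the intersections.
Player 1's best responses — vs Y1: X1 (payoff 5); vs Y2: X4 (payoff 7); vs Y3: X2 (payoff 7); vs Y4: X1 (payoff 1); vs Y5: X1 (payoff 7).
Player 2's best responses — vs X1: Y2 (payoff 5); vs X2: Y1 (payoff 6); vs X3: Y3 (payoff 5); vs X4: Y5 (payoff 7); vs X5: Y4 (payoff 5).
No cell has both players best-responding. For instance, Player 1's best reply to Y2 is X4, but against X4 Player 2 prefers Y5 over Y2.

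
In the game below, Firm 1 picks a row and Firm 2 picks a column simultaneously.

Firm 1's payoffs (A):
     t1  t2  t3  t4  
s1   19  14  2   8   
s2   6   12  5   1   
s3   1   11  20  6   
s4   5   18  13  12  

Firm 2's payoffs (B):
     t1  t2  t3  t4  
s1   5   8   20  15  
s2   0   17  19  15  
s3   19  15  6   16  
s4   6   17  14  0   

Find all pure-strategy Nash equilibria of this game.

Check mutual best responses: a cell is a NE iff neither player can gain by unilaterally deviating.
Firm 1's best responses — vs t1: s1 (payoff 19); vs t2: s4 (payoff 18); vs t3: s3 (payoff 20); vs t4: s4 (payoff 12).
Firm 2's best responses — vs s1: t3 (payoff 20); vs s2: t3 (payoff 19); vs s3: t1 (payoff 19); vs s4: t2 (payoff 17).
The only mutual best response is (s4, t2); neither player gains by switching there.

(s4, t2)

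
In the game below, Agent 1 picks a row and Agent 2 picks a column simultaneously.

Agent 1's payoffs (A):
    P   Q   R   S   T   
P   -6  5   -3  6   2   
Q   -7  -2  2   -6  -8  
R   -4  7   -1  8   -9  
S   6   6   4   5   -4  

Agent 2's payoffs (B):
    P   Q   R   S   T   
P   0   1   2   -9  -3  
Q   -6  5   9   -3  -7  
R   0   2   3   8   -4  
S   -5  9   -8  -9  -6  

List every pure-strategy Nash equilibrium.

(R, S)

A profile is a Nash equilibrium when each player is best-responding to the other.
Agent 1's best responses — vs P: S (payoff 6); vs Q: R (payoff 7); vs R: S (payoff 4); vs S: R (payoff 8); vs T: P (payoff 2).
Agent 2's best responses — vs P: R (payoff 2); vs Q: R (payoff 9); vs R: S (payoff 8); vs S: Q (payoff 9).
The only mutual best response is (R, S); neither player gains by switching there.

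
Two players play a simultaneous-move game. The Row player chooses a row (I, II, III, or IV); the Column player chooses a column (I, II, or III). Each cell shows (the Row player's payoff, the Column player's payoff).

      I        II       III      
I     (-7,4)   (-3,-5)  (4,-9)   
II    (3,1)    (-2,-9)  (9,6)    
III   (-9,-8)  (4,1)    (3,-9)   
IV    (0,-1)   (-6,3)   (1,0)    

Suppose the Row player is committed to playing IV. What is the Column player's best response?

II

With the Row player fixed at IV, the Column player's payoffs are: I → -1, II → 3, III → 0.
The maximum is 3, achieved by II.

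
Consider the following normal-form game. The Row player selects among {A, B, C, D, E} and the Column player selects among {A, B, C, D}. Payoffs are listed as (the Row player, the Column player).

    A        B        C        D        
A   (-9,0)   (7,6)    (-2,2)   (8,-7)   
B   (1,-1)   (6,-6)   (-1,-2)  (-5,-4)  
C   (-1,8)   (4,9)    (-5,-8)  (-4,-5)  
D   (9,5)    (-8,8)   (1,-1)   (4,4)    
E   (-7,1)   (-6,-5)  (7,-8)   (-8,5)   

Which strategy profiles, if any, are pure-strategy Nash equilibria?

Check mutual best responses: a cell is a NE iff neither player can gain by unilaterally deviating.
The Row player's best responses — vs A: D (payoff 9); vs B: A (payoff 7); vs C: E (payoff 7); vs D: A (payoff 8).
The Column player's best responses — vs A: B (payoff 6); vs B: A (payoff -1); vs C: B (payoff 9); vs D: B (payoff 8); vs E: D (payoff 5).
The only mutual best response is (A, B); neither player gains by switching there.

(A, B)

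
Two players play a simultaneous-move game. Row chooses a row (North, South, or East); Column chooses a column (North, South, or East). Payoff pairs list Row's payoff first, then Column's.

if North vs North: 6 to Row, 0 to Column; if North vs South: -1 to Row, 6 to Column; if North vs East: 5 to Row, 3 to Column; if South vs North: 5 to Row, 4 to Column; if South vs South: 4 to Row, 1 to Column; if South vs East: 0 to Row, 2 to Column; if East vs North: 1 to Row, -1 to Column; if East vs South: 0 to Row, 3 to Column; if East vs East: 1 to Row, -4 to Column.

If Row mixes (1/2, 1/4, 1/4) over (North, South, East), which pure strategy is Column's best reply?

Compute Column's expected payoff from each pure strategy against the given mix.
North: (1/2)·0 + (1/4)·4 + (1/4)·(-1) = 3/4
South: (1/2)·6 + (1/4)·1 + (1/4)·3 = 4
East: (1/2)·3 + (1/4)·2 + (1/4)·(-4) = 1
Highest expected payoff is 4, from South.

South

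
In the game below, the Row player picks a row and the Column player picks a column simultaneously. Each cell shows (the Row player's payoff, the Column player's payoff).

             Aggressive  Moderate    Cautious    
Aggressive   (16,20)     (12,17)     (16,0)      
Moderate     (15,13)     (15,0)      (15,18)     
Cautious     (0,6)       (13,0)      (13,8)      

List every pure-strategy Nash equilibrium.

(Aggressive, Aggressive)

A profile is a Nash equilibrium when each player is best-responding to the other.
The Row player's best responses — vs Aggressive: Aggressive (payoff 16); vs Moderate: Moderate (payoff 15); vs Cautious: Aggressive (payoff 16).
The Column player's best responses — vs Aggressive: Aggressive (payoff 20); vs Moderate: Cautious (payoff 18); vs Cautious: Cautious (payoff 8).
The only mutual best response is (Aggressive, Aggressive); neither player gains by switching there.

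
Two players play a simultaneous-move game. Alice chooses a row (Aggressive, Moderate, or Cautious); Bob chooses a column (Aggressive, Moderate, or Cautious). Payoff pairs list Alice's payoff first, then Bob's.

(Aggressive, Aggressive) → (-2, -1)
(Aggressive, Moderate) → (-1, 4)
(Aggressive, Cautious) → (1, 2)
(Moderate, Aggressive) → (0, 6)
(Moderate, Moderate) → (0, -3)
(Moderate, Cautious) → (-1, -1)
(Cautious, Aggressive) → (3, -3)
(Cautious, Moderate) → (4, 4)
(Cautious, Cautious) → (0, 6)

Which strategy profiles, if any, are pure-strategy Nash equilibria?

There is no pure-strategy Nash equilibrium

A profile is a Nash equilibrium when each player is best-responding to the other.
Alice's best responses — vs Aggressive: Cautious (payoff 3); vs Moderate: Cautious (payoff 4); vs Cautious: Aggressive (payoff 1).
Bob's best responses — vs Aggressive: Moderate (payoff 4); vs Moderate: Aggressive (payoff 6); vs Cautious: Cautious (payoff 6).
No cell has both players best-responding. For instance, Alice's best reply to Aggressive is Cautious, but against Cautious Bob prefers Cautious over Aggressive.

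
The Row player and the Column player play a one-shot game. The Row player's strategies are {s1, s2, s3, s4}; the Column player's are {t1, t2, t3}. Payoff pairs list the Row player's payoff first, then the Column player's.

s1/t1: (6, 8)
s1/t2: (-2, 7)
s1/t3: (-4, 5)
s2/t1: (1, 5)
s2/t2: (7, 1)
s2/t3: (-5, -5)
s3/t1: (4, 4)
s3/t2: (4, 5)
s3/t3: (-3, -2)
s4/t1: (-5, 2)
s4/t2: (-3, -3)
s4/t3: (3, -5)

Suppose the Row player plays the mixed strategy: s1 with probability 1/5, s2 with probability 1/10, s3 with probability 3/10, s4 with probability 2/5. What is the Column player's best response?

t1

Compute the Column player's expected payoff from each pure strategy against the given mix.
t1: (1/5)·8 + (1/10)·5 + (3/10)·4 + (2/5)·2 = 41/10
t2: (1/5)·7 + (1/10)·1 + (3/10)·5 + (2/5)·(-3) = 9/5
t3: (1/5)·5 + (1/10)·(-5) + (3/10)·(-2) + (2/5)·(-5) = -21/10
Highest expected payoff is 41/10, from t1.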